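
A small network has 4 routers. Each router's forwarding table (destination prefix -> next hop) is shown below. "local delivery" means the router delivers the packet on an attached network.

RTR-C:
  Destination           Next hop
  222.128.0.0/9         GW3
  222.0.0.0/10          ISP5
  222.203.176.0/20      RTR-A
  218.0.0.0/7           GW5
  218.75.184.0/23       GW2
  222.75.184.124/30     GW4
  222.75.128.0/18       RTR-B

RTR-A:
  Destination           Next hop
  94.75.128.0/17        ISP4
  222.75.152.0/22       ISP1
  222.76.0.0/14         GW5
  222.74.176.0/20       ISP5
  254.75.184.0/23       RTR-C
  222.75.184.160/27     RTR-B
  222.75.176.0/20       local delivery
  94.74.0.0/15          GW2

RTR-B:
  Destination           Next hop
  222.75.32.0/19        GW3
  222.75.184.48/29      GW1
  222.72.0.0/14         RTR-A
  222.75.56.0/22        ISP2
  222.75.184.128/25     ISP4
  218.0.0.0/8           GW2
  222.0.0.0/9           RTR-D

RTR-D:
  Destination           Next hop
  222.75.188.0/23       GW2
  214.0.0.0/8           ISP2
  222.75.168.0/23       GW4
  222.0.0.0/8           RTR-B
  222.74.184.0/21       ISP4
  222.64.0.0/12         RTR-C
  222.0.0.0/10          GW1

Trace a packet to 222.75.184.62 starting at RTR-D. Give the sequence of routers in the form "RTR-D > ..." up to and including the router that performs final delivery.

RTR-D > RTR-C > RTR-B > RTR-A

At RTR-D: longest match for 222.75.184.62 is 222.64.0.0/12 -> RTR-C
At RTR-C: longest match for 222.75.184.62 is 222.75.128.0/18 -> RTR-B
At RTR-B: longest match for 222.75.184.62 is 222.72.0.0/14 -> RTR-A
At RTR-A: longest match for 222.75.184.62 is 222.75.176.0/20 -> local delivery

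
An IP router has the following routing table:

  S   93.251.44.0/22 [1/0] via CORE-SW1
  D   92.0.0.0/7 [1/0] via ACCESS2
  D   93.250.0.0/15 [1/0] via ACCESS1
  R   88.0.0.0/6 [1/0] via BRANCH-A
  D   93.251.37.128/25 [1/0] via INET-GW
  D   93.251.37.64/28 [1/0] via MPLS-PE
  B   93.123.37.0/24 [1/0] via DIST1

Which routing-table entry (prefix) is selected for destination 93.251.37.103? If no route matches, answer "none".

93.250.0.0/15

Entries matching 93.251.37.103:
  92.0.0.0/7 (92.0.0.0 - 93.255.255.255)
  93.250.0.0/15 (93.250.0.0 - 93.251.255.255)
Most specific is 93.250.0.0/15.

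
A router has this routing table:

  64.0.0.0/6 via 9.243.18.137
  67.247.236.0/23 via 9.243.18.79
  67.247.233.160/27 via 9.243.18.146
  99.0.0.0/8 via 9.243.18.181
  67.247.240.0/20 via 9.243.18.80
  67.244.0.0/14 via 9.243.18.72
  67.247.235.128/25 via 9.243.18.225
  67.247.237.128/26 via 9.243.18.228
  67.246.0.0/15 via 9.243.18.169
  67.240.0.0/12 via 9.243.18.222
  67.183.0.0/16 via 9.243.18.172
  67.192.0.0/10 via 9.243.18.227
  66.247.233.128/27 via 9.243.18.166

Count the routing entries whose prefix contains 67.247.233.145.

5

Prefixes containing 67.247.233.145:
  64.0.0.0/6 (64.0.0.0 - 67.255.255.255)
  67.192.0.0/10 (67.192.0.0 - 67.255.255.255)
  67.240.0.0/12 (67.240.0.0 - 67.255.255.255)
  67.244.0.0/14 (67.244.0.0 - 67.247.255.255)
  67.246.0.0/15 (67.246.0.0 - 67.247.255.255)
Total matching entries: 5.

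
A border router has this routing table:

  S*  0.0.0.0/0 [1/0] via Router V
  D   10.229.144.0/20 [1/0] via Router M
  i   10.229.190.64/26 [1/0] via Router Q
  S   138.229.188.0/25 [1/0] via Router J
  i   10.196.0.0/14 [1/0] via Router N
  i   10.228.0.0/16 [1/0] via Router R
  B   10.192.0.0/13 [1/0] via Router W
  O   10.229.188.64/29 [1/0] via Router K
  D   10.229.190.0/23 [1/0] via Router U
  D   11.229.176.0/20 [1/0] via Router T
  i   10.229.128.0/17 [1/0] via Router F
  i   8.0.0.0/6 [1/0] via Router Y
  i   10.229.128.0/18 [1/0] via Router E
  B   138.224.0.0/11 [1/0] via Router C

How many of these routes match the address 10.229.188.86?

Prefixes containing 10.229.188.86:
  0.0.0.0/0 (default, matches everything)
  8.0.0.0/6 (8.0.0.0 - 11.255.255.255)
  10.229.128.0/17 (10.229.128.0 - 10.229.255.255)
  10.229.128.0/18 (10.229.128.0 - 10.229.191.255)
Total matching entries: 4.

4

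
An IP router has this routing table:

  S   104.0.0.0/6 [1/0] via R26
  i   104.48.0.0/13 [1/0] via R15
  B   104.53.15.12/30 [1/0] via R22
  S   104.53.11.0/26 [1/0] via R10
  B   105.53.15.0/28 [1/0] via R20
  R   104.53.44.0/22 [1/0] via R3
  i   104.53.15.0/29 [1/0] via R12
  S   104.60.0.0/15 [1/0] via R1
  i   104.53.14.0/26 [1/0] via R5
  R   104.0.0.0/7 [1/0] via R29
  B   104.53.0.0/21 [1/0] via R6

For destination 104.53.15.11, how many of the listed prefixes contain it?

Prefixes containing 104.53.15.11:
  104.0.0.0/6 (104.0.0.0 - 107.255.255.255)
  104.0.0.0/7 (104.0.0.0 - 105.255.255.255)
  104.48.0.0/13 (104.48.0.0 - 104.55.255.255)
Total matching entries: 3.

3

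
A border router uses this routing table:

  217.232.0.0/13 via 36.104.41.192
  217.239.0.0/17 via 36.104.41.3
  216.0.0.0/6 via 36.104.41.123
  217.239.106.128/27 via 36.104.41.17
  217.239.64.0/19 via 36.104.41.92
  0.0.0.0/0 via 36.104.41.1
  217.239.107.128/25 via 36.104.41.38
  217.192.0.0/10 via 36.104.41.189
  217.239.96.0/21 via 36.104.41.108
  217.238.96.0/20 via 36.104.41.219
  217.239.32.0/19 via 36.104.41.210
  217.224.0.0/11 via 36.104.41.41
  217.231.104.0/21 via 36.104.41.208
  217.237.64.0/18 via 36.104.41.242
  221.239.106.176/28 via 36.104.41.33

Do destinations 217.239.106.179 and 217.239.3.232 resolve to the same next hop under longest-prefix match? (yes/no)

yes

217.239.106.179: longest match 217.239.0.0/17 -> 36.104.41.3
217.239.3.232: longest match 217.239.0.0/17 -> 36.104.41.3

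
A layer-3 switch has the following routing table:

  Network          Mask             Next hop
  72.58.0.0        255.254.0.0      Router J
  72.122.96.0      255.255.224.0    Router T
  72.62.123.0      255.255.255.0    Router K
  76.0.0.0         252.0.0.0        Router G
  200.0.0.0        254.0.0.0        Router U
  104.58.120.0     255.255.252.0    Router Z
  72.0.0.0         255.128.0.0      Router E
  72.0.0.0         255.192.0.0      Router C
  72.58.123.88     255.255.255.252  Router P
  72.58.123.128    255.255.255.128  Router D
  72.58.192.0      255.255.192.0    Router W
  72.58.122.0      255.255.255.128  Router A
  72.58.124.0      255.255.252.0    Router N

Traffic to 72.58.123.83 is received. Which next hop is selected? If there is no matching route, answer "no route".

Router J

Routes whose prefix contains 72.58.123.83:
  72.0.0.0/9 (72.0.0.0 - 72.127.255.255) -> Router E
  72.0.0.0/10 (72.0.0.0 - 72.63.255.255) -> Router C
  72.58.0.0/15 (72.58.0.0 - 72.59.255.255) -> Router J
More-specific entries that do NOT match:
  72.58.123.88/30 (72.58.123.88 - 72.58.123.91) does not contain 72.58.123.83
  72.58.123.128/25 (72.58.123.128 - 72.58.123.255) does not contain 72.58.123.83
  72.58.122.0/25 (72.58.122.0 - 72.58.122.127) does not contain 72.58.123.83
  72.62.123.0/24 (72.62.123.0 - 72.62.123.255) does not contain 72.58.123.83
  104.58.120.0/22 (104.58.120.0 - 104.58.123.255) does not contain 72.58.123.83
  72.58.124.0/22 (72.58.124.0 - 72.58.127.255) does not contain 72.58.123.83
  72.122.96.0/19 (72.122.96.0 - 72.122.127.255) does not contain 72.58.123.83
  72.58.192.0/18 (72.58.192.0 - 72.58.255.255) does not contain 72.58.123.83
Longest matching prefix is /15 -> next hop Router J.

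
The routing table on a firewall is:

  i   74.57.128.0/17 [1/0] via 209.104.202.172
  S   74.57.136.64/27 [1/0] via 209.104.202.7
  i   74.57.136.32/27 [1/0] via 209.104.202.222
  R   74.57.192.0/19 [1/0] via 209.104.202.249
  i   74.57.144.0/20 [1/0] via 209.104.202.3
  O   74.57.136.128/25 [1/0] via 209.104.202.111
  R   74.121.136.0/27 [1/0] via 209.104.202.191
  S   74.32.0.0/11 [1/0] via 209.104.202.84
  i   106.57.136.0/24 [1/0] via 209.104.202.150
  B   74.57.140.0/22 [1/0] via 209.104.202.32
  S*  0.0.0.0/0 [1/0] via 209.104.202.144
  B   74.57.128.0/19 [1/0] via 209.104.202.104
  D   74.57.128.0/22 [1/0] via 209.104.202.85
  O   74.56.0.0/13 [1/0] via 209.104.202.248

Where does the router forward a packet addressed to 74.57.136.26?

209.104.202.104

Routes whose prefix contains 74.57.136.26:
  0.0.0.0/0 (default, matches everything) -> 209.104.202.144
  74.32.0.0/11 (74.32.0.0 - 74.63.255.255) -> 209.104.202.84
  74.56.0.0/13 (74.56.0.0 - 74.63.255.255) -> 209.104.202.248
  74.57.128.0/17 (74.57.128.0 - 74.57.255.255) -> 209.104.202.172
  74.57.128.0/19 (74.57.128.0 - 74.57.159.255) -> 209.104.202.104
More-specific entries that do NOT match:
  74.57.136.64/27 (74.57.136.64 - 74.57.136.95) does not contain 74.57.136.26
  74.57.136.32/27 (74.57.136.32 - 74.57.136.63) does not contain 74.57.136.26
  74.121.136.0/27 (74.121.136.0 - 74.121.136.31) does not contain 74.57.136.26
  74.57.136.128/25 (74.57.136.128 - 74.57.136.255) does not contain 74.57.136.26
  106.57.136.0/24 (106.57.136.0 - 106.57.136.255) does not contain 74.57.136.26
  74.57.140.0/22 (74.57.140.0 - 74.57.143.255) does not contain 74.57.136.26
  74.57.128.0/22 (74.57.128.0 - 74.57.131.255) does not contain 74.57.136.26
  74.57.144.0/20 (74.57.144.0 - 74.57.159.255) does not contain 74.57.136.26
Longest matching prefix is /19 -> next hop 209.104.202.104.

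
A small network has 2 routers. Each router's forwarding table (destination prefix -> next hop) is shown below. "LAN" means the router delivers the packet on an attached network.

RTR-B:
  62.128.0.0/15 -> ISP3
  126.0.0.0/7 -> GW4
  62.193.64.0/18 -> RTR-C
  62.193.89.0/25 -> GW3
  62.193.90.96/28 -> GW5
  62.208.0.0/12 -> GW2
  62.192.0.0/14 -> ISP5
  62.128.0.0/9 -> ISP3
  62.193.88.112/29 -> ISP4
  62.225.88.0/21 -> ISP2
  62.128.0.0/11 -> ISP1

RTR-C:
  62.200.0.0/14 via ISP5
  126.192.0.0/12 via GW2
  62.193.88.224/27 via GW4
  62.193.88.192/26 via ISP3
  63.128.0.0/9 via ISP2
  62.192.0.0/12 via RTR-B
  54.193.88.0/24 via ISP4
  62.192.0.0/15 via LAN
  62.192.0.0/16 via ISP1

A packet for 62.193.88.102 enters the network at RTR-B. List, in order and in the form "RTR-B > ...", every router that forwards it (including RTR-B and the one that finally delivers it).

At RTR-B: longest match for 62.193.88.102 is 62.193.64.0/18 -> RTR-C
At RTR-C: longest match for 62.193.88.102 is 62.192.0.0/15 -> LAN

RTR-B > RTR-C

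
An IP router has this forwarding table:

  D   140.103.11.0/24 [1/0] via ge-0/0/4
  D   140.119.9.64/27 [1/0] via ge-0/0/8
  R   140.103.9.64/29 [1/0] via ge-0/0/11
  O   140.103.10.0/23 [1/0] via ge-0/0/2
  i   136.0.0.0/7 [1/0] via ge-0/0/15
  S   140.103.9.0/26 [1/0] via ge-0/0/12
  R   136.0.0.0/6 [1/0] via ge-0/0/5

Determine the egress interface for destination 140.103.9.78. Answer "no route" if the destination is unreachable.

no route

No entry's prefix contains 140.103.9.78; there is no default route.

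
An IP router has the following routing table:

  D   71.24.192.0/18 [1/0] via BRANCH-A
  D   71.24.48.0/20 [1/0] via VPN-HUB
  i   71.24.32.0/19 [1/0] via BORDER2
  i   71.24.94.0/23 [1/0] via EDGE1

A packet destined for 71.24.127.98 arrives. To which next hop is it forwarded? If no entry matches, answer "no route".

No entry's prefix contains 71.24.127.98; there is no default route.

no route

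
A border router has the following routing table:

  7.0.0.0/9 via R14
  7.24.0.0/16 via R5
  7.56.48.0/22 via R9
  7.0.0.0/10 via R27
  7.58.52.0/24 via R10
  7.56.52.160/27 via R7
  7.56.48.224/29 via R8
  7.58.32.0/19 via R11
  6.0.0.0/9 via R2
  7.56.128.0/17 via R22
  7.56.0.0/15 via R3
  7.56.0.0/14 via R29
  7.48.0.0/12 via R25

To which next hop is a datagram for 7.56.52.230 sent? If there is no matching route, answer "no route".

Routes whose prefix contains 7.56.52.230:
  7.0.0.0/9 (7.0.0.0 - 7.127.255.255) -> R14
  7.0.0.0/10 (7.0.0.0 - 7.63.255.255) -> R27
  7.48.0.0/12 (7.48.0.0 - 7.63.255.255) -> R25
  7.56.0.0/14 (7.56.0.0 - 7.59.255.255) -> R29
  7.56.0.0/15 (7.56.0.0 - 7.57.255.255) -> R3
More-specific entries that do NOT match:
  7.56.48.224/29 (7.56.48.224 - 7.56.48.231) does not contain 7.56.52.230
  7.56.52.160/27 (7.56.52.160 - 7.56.52.191) does not contain 7.56.52.230
  7.58.52.0/24 (7.58.52.0 - 7.58.52.255) does not contain 7.56.52.230
  7.56.48.0/22 (7.56.48.0 - 7.56.51.255) does not contain 7.56.52.230
  7.58.32.0/19 (7.58.32.0 - 7.58.63.255) does not contain 7.56.52.230
  7.56.128.0/17 (7.56.128.0 - 7.56.255.255) does not contain 7.56.52.230
  7.24.0.0/16 (7.24.0.0 - 7.24.255.255) does not contain 7.56.52.230
Longest matching prefix is /15 -> next hop R3.

R3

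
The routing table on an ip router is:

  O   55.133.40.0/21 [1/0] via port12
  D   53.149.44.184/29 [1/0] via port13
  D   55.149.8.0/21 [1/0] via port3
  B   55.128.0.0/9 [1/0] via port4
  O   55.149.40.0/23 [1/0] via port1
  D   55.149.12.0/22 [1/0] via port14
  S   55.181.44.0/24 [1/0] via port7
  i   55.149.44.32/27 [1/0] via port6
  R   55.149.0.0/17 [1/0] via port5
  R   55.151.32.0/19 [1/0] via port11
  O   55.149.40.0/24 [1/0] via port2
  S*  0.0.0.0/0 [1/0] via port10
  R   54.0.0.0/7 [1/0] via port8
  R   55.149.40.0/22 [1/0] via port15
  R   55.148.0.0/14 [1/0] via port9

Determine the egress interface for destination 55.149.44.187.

port5

Routes whose prefix contains 55.149.44.187:
  0.0.0.0/0 (default, matches everything) -> port10
  54.0.0.0/7 (54.0.0.0 - 55.255.255.255) -> port8
  55.128.0.0/9 (55.128.0.0 - 55.255.255.255) -> port4
  55.148.0.0/14 (55.148.0.0 - 55.151.255.255) -> port9
  55.149.0.0/17 (55.149.0.0 - 55.149.127.255) -> port5
More-specific entries that do NOT match:
  53.149.44.184/29 (53.149.44.184 - 53.149.44.191) does not contain 55.149.44.187
  55.149.44.32/27 (55.149.44.32 - 55.149.44.63) does not contain 55.149.44.187
  55.181.44.0/24 (55.181.44.0 - 55.181.44.255) does not contain 55.149.44.187
  55.149.40.0/24 (55.149.40.0 - 55.149.40.255) does not contain 55.149.44.187
  55.149.40.0/23 (55.149.40.0 - 55.149.41.255) does not contain 55.149.44.187
  55.149.12.0/22 (55.149.12.0 - 55.149.15.255) does not contain 55.149.44.187
  55.149.40.0/22 (55.149.40.0 - 55.149.43.255) does not contain 55.149.44.187
  55.133.40.0/21 (55.133.40.0 - 55.133.47.255) does not contain 55.149.44.187
  55.149.8.0/21 (55.149.8.0 - 55.149.15.255) does not contain 55.149.44.187
  55.151.32.0/19 (55.151.32.0 - 55.151.63.255) does not contain 55.149.44.187
Longest matching prefix is /17 -> interface port5.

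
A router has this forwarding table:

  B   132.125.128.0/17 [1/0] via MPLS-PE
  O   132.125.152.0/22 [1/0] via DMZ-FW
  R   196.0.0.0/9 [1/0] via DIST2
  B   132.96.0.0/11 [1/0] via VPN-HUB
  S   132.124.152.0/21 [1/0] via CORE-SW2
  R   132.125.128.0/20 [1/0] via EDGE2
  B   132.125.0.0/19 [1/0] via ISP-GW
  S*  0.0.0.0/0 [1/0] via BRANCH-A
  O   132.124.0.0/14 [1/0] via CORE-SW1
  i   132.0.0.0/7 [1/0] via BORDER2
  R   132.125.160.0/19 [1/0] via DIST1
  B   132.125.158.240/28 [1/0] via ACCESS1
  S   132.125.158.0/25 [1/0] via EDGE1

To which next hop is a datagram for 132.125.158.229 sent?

Routes whose prefix contains 132.125.158.229:
  0.0.0.0/0 (default, matches everything) -> BRANCH-A
  132.0.0.0/7 (132.0.0.0 - 133.255.255.255) -> BORDER2
  132.96.0.0/11 (132.96.0.0 - 132.127.255.255) -> VPN-HUB
  132.124.0.0/14 (132.124.0.0 - 132.127.255.255) -> CORE-SW1
  132.125.128.0/17 (132.125.128.0 - 132.125.255.255) -> MPLS-PE
More-specific entries that do NOT match:
  132.125.158.240/28 (132.125.158.240 - 132.125.158.255) does not contain 132.125.158.229
  132.125.158.0/25 (132.125.158.0 - 132.125.158.127) does not contain 132.125.158.229
  132.125.152.0/22 (132.125.152.0 - 132.125.155.255) does not contain 132.125.158.229
  132.124.152.0/21 (132.124.152.0 - 132.124.159.255) does not contain 132.125.158.229
  132.125.128.0/20 (132.125.128.0 - 132.125.143.255) does not contain 132.125.158.229
  132.125.0.0/19 (132.125.0.0 - 132.125.31.255) does not contain 132.125.158.229
  132.125.160.0/19 (132.125.160.0 - 132.125.191.255) does not contain 132.125.158.229
Longest matching prefix is /17 -> next hop MPLS-PE.

MPLS-PE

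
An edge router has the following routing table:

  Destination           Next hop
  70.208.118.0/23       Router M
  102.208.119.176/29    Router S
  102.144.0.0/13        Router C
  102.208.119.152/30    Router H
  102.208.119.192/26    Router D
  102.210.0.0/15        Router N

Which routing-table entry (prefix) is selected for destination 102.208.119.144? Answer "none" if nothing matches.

102.208.119.144 is outside every listed prefix and there is no default route.

none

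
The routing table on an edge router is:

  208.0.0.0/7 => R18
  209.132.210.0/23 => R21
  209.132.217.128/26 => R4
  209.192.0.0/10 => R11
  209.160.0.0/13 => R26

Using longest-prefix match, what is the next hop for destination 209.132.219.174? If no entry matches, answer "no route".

Routes whose prefix contains 209.132.219.174:
  208.0.0.0/7 (208.0.0.0 - 209.255.255.255) -> R18
More-specific entries that do NOT match:
  209.132.217.128/26 (209.132.217.128 - 209.132.217.191) does not contain 209.132.219.174
  209.132.210.0/23 (209.132.210.0 - 209.132.211.255) does not contain 209.132.219.174
  209.160.0.0/13 (209.160.0.0 - 209.167.255.255) does not contain 209.132.219.174
  209.192.0.0/10 (209.192.0.0 - 209.255.255.255) does not contain 209.132.219.174
Longest matching prefix is /7 -> next hop R18.

R18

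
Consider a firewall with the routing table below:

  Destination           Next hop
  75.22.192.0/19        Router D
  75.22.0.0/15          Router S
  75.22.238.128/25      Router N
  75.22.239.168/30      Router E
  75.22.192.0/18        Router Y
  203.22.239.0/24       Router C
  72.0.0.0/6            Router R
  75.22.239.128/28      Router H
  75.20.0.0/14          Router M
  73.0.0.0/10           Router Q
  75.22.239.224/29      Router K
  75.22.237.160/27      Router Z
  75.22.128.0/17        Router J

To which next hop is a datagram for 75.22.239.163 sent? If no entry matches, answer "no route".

Routes whose prefix contains 75.22.239.163:
  72.0.0.0/6 (72.0.0.0 - 75.255.255.255) -> Router R
  75.20.0.0/14 (75.20.0.0 - 75.23.255.255) -> Router M
  75.22.0.0/15 (75.22.0.0 - 75.23.255.255) -> Router S
  75.22.128.0/17 (75.22.128.0 - 75.22.255.255) -> Router J
  75.22.192.0/18 (75.22.192.0 - 75.22.255.255) -> Router Y
More-specific entries that do NOT match:
  75.22.239.168/30 (75.22.239.168 - 75.22.239.171) does not contain 75.22.239.163
  75.22.239.224/29 (75.22.239.224 - 75.22.239.231) does not contain 75.22.239.163
  75.22.239.128/28 (75.22.239.128 - 75.22.239.143) does not contain 75.22.239.163
  75.22.237.160/27 (75.22.237.160 - 75.22.237.191) does not contain 75.22.239.163
  75.22.238.128/25 (75.22.238.128 - 75.22.238.255) does not contain 75.22.239.163
  203.22.239.0/24 (203.22.239.0 - 203.22.239.255) does not contain 75.22.239.163
  75.22.192.0/19 (75.22.192.0 - 75.22.223.255) does not contain 75.22.239.163
Longest matching prefix is /18 -> next hop Router Y.

Router Y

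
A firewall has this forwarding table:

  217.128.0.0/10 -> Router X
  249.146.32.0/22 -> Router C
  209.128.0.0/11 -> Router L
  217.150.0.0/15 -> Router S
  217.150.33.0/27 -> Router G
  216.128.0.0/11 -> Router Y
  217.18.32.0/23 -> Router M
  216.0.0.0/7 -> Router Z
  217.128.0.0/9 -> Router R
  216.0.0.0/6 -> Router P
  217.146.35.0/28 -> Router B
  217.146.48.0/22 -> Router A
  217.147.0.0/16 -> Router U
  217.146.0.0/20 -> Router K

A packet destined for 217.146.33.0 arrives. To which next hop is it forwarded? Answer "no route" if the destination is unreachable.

Routes whose prefix contains 217.146.33.0:
  216.0.0.0/6 (216.0.0.0 - 219.255.255.255) -> Router P
  216.0.0.0/7 (216.0.0.0 - 217.255.255.255) -> Router Z
  217.128.0.0/9 (217.128.0.0 - 217.255.255.255) -> Router R
  217.128.0.0/10 (217.128.0.0 - 217.191.255.255) -> Router X
More-specific entries that do NOT match:
  217.146.35.0/28 (217.146.35.0 - 217.146.35.15) does not contain 217.146.33.0
  217.150.33.0/27 (217.150.33.0 - 217.150.33.31) does not contain 217.146.33.0
  217.18.32.0/23 (217.18.32.0 - 217.18.33.255) does not contain 217.146.33.0
  249.146.32.0/22 (249.146.32.0 - 249.146.35.255) does not contain 217.146.33.0
  217.146.48.0/22 (217.146.48.0 - 217.146.51.255) does not contain 217.146.33.0
  217.146.0.0/20 (217.146.0.0 - 217.146.15.255) does not contain 217.146.33.0
  217.147.0.0/16 (217.147.0.0 - 217.147.255.255) does not contain 217.146.33.0
  217.150.0.0/15 (217.150.0.0 - 217.151.255.255) does not contain 217.146.33.0
  209.128.0.0/11 (209.128.0.0 - 209.159.255.255) does not contain 217.146.33.0
  216.128.0.0/11 (216.128.0.0 - 216.159.255.255) does not contain 217.146.33.0
Longest matching prefix is /10 -> next hop Router X.

Router X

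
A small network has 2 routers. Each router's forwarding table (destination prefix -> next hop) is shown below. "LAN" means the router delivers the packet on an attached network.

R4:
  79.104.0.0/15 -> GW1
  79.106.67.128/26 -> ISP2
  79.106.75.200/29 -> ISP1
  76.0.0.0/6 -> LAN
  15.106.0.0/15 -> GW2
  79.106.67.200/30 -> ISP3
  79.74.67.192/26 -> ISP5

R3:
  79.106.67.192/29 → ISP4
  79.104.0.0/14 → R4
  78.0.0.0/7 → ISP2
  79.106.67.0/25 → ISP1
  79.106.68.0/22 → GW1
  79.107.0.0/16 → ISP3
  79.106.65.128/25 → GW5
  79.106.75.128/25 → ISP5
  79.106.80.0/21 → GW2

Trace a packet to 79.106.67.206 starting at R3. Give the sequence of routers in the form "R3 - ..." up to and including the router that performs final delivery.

R3 - R4

At R3: longest match for 79.106.67.206 is 79.104.0.0/14 -> R4
At R4: longest match for 79.106.67.206 is 76.0.0.0/6 -> LAN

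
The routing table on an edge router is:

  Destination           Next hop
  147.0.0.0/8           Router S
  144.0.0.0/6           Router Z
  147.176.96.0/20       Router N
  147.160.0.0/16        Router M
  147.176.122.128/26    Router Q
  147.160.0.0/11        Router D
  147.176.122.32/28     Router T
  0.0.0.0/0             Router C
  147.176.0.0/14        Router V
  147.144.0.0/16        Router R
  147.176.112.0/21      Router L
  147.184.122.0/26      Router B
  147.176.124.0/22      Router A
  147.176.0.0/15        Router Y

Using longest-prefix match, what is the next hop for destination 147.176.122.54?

Router Y

Routes whose prefix contains 147.176.122.54:
  0.0.0.0/0 (default, matches everything) -> Router C
  144.0.0.0/6 (144.0.0.0 - 147.255.255.255) -> Router Z
  147.0.0.0/8 (147.0.0.0 - 147.255.255.255) -> Router S
  147.160.0.0/11 (147.160.0.0 - 147.191.255.255) -> Router D
  147.176.0.0/14 (147.176.0.0 - 147.179.255.255) -> Router V
  147.176.0.0/15 (147.176.0.0 - 147.177.255.255) -> Router Y
More-specific entries that do NOT match:
  147.176.122.32/28 (147.176.122.32 - 147.176.122.47) does not contain 147.176.122.54
  147.176.122.128/26 (147.176.122.128 - 147.176.122.191) does not contain 147.176.122.54
  147.184.122.0/26 (147.184.122.0 - 147.184.122.63) does not contain 147.176.122.54
  147.176.124.0/22 (147.176.124.0 - 147.176.127.255) does not contain 147.176.122.54
  147.176.112.0/21 (147.176.112.0 - 147.176.119.255) does not contain 147.176.122.54
  147.176.96.0/20 (147.176.96.0 - 147.176.111.255) does not contain 147.176.122.54
  147.160.0.0/16 (147.160.0.0 - 147.160.255.255) does not contain 147.176.122.54
  147.144.0.0/16 (147.144.0.0 - 147.144.255.255) does not contain 147.176.122.54
Longest matching prefix is /15 -> next hop Router Y.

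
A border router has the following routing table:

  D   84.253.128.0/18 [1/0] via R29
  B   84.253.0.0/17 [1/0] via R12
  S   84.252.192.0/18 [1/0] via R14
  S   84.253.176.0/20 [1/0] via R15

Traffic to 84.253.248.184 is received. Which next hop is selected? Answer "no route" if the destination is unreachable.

No entry's prefix contains 84.253.248.184; there is no default route.

no route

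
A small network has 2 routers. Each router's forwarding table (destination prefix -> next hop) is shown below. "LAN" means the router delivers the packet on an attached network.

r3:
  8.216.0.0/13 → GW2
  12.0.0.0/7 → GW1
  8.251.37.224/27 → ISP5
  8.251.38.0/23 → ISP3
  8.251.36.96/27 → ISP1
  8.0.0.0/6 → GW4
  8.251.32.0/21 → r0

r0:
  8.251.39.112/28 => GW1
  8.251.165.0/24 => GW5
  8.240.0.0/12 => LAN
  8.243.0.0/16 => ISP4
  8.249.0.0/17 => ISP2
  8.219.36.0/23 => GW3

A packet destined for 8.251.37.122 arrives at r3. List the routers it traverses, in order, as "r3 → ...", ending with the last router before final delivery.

At r3: longest match for 8.251.37.122 is 8.251.32.0/21 -> r0
At r0: longest match for 8.251.37.122 is 8.240.0.0/12 -> LAN

r3 → r0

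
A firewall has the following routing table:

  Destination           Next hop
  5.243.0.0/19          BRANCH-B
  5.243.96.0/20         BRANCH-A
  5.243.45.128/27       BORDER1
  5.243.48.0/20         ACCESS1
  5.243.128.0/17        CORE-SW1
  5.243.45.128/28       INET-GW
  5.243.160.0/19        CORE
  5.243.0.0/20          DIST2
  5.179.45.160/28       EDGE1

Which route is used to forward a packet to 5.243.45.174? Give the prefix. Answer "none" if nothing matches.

none

5.243.45.174 is outside every listed prefix and there is no default route.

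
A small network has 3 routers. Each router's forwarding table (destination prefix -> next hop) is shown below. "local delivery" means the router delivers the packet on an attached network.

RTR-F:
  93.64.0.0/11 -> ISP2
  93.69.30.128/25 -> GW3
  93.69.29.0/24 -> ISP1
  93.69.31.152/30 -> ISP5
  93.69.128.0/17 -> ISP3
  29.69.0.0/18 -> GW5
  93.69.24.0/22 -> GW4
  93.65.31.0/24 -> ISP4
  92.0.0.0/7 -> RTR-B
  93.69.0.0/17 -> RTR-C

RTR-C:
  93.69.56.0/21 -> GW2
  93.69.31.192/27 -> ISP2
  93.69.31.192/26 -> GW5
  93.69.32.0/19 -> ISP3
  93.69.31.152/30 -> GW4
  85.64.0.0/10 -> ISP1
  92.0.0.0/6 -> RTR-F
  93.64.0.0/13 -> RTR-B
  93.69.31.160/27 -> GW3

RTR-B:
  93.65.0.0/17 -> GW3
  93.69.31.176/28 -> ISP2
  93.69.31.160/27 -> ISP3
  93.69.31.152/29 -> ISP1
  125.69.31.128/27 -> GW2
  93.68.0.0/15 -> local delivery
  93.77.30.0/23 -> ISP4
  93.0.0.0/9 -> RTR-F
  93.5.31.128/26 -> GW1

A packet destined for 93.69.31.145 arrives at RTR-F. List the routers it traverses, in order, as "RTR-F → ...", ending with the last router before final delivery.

At RTR-F: longest match for 93.69.31.145 is 93.69.0.0/17 -> RTR-C
At RTR-C: longest match for 93.69.31.145 is 93.64.0.0/13 -> RTR-B
At RTR-B: longest match for 93.69.31.145 is 93.68.0.0/15 -> local delivery

RTR-F → RTR-C → RTR-B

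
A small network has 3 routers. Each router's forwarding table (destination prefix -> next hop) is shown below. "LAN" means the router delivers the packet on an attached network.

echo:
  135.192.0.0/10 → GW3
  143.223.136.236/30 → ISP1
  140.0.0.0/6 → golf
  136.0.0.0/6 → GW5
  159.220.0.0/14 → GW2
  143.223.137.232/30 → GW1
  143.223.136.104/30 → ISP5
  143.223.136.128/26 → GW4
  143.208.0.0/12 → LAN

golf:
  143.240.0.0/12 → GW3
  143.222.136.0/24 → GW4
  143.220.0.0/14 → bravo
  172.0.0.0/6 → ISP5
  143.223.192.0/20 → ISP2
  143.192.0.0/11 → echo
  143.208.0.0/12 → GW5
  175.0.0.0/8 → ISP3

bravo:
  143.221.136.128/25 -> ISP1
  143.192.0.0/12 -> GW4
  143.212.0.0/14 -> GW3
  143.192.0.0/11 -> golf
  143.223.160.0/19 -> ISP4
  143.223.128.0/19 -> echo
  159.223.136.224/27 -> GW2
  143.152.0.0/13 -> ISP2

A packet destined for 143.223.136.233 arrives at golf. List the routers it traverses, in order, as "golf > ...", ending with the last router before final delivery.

golf > bravo > echo

At golf: longest match for 143.223.136.233 is 143.220.0.0/14 -> bravo
At bravo: longest match for 143.223.136.233 is 143.223.128.0/19 -> echo
At echo: longest match for 143.223.136.233 is 143.208.0.0/12 -> LAN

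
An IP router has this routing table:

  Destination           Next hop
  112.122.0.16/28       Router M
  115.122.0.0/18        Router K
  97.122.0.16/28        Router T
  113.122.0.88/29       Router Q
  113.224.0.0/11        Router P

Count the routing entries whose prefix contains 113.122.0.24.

0

No listed prefix contains 113.122.0.24.
Total matching entries: 0.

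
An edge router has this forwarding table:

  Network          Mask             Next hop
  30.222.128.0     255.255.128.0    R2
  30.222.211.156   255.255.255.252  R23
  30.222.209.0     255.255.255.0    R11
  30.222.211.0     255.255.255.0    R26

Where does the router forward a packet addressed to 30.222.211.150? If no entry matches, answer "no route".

Routes whose prefix contains 30.222.211.150:
  30.222.128.0/17 (30.222.128.0 - 30.222.255.255) -> R2
  30.222.211.0/24 (30.222.211.0 - 30.222.211.255) -> R26
More-specific entries that do NOT match:
  30.222.211.156/30 (30.222.211.156 - 30.222.211.159) does not contain 30.222.211.150
Longest matching prefix is /24 -> next hop R26.

R26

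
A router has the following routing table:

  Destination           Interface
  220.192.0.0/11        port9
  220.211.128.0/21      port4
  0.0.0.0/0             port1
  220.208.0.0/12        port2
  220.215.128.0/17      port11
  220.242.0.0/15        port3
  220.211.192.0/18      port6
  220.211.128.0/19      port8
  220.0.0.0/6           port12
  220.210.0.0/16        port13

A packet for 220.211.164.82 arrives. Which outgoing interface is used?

Routes whose prefix contains 220.211.164.82:
  0.0.0.0/0 (default, matches everything) -> port1
  220.0.0.0/6 (220.0.0.0 - 223.255.255.255) -> port12
  220.192.0.0/11 (220.192.0.0 - 220.223.255.255) -> port9
  220.208.0.0/12 (220.208.0.0 - 220.223.255.255) -> port2
More-specific entries that do NOT match:
  220.211.128.0/21 (220.211.128.0 - 220.211.135.255) does not contain 220.211.164.82
  220.211.128.0/19 (220.211.128.0 - 220.211.159.255) does not contain 220.211.164.82
  220.211.192.0/18 (220.211.192.0 - 220.211.255.255) does not contain 220.211.164.82
  220.215.128.0/17 (220.215.128.0 - 220.215.255.255) does not contain 220.211.164.82
  220.210.0.0/16 (220.210.0.0 - 220.210.255.255) does not contain 220.211.164.82
  220.242.0.0/15 (220.242.0.0 - 220.243.255.255) does not contain 220.211.164.82
Longest matching prefix is /12 -> interface port2.

port2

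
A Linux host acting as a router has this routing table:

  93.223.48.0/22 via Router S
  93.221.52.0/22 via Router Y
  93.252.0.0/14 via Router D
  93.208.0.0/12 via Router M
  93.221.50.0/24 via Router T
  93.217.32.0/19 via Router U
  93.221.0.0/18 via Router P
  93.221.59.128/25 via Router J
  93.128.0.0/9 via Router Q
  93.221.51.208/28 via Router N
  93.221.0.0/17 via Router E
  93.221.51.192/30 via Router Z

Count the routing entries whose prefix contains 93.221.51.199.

4

Prefixes containing 93.221.51.199:
  93.128.0.0/9 (93.128.0.0 - 93.255.255.255)
  93.208.0.0/12 (93.208.0.0 - 93.223.255.255)
  93.221.0.0/17 (93.221.0.0 - 93.221.127.255)
  93.221.0.0/18 (93.221.0.0 - 93.221.63.255)
Total matching entries: 4.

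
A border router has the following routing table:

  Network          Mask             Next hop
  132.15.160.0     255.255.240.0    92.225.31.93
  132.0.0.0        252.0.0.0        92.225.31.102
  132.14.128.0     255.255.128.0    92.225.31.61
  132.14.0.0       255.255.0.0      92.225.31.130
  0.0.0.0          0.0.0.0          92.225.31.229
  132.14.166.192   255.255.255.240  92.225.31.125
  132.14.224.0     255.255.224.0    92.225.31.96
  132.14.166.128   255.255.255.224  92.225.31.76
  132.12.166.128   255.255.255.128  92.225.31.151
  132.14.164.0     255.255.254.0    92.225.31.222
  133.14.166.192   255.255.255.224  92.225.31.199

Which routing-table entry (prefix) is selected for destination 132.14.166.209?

132.14.128.0/17

Entries matching 132.14.166.209:
  0.0.0.0/0 (default, matches everything)
  132.0.0.0/6 (132.0.0.0 - 135.255.255.255)
  132.14.0.0/16 (132.14.0.0 - 132.14.255.255)
  132.14.128.0/17 (132.14.128.0 - 132.14.255.255)
Most specific is 132.14.128.0/17.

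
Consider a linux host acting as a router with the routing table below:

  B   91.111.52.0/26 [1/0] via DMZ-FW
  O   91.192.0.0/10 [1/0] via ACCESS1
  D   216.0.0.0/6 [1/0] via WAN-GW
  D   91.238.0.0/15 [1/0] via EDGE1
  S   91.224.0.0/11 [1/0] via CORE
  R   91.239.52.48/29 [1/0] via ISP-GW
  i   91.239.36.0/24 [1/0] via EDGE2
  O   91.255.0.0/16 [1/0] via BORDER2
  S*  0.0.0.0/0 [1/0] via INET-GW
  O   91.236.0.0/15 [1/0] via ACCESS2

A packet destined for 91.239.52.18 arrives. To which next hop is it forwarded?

Routes whose prefix contains 91.239.52.18:
  0.0.0.0/0 (default, matches everything) -> INET-GW
  91.192.0.0/10 (91.192.0.0 - 91.255.255.255) -> ACCESS1
  91.224.0.0/11 (91.224.0.0 - 91.255.255.255) -> CORE
  91.238.0.0/15 (91.238.0.0 - 91.239.255.255) -> EDGE1
More-specific entries that do NOT match:
  91.239.52.48/29 (91.239.52.48 - 91.239.52.55) does not contain 91.239.52.18
  91.111.52.0/26 (91.111.52.0 - 91.111.52.63) does not contain 91.239.52.18
  91.239.36.0/24 (91.239.36.0 - 91.239.36.255) does not contain 91.239.52.18
  91.255.0.0/16 (91.255.0.0 - 91.255.255.255) does not contain 91.239.52.18
Longest matching prefix is /15 -> next hop EDGE1.

EDGE1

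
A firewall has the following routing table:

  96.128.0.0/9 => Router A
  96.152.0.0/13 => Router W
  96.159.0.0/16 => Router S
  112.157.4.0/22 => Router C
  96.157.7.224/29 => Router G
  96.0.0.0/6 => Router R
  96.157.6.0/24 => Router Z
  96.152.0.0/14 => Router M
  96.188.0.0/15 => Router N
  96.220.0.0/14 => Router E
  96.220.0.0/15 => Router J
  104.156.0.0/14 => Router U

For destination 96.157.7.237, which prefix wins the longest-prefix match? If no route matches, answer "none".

Entries matching 96.157.7.237:
  96.0.0.0/6 (96.0.0.0 - 99.255.255.255)
  96.128.0.0/9 (96.128.0.0 - 96.255.255.255)
  96.152.0.0/13 (96.152.0.0 - 96.159.255.255)
Most specific is 96.152.0.0/13.

96.152.0.0/13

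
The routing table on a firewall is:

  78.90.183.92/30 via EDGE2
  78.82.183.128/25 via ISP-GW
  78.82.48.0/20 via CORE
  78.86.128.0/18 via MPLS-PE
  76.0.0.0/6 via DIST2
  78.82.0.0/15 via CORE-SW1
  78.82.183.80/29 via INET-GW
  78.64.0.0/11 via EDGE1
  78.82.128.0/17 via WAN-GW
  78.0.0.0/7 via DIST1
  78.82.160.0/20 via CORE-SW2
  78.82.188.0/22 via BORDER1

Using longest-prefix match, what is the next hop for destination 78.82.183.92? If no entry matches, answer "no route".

WAN-GW

Routes whose prefix contains 78.82.183.92:
  76.0.0.0/6 (76.0.0.0 - 79.255.255.255) -> DIST2
  78.0.0.0/7 (78.0.0.0 - 79.255.255.255) -> DIST1
  78.64.0.0/11 (78.64.0.0 - 78.95.255.255) -> EDGE1
  78.82.0.0/15 (78.82.0.0 - 78.83.255.255) -> CORE-SW1
  78.82.128.0/17 (78.82.128.0 - 78.82.255.255) -> WAN-GW
More-specific entries that do NOT match:
  78.90.183.92/30 (78.90.183.92 - 78.90.183.95) does not contain 78.82.183.92
  78.82.183.80/29 (78.82.183.80 - 78.82.183.87) does not contain 78.82.183.92
  78.82.183.128/25 (78.82.183.128 - 78.82.183.255) does not contain 78.82.183.92
  78.82.188.0/22 (78.82.188.0 - 78.82.191.255) does not contain 78.82.183.92
  78.82.48.0/20 (78.82.48.0 - 78.82.63.255) does not contain 78.82.183.92
  78.82.160.0/20 (78.82.160.0 - 78.82.175.255) does not contain 78.82.183.92
  78.86.128.0/18 (78.86.128.0 - 78.86.191.255) does not contain 78.82.183.92
Longest matching prefix is /17 -> next hop WAN-GW.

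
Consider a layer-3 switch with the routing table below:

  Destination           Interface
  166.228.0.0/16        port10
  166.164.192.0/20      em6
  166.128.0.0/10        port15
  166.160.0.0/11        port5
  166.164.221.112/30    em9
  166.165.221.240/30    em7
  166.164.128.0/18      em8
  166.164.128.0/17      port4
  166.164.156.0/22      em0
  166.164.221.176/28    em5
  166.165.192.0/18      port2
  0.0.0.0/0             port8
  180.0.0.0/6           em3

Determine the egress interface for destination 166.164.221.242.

Routes whose prefix contains 166.164.221.242:
  0.0.0.0/0 (default, matches everything) -> port8
  166.128.0.0/10 (166.128.0.0 - 166.191.255.255) -> port15
  166.160.0.0/11 (166.160.0.0 - 166.191.255.255) -> port5
  166.164.128.0/17 (166.164.128.0 - 166.164.255.255) -> port4
More-specific entries that do NOT match:
  166.164.221.112/30 (166.164.221.112 - 166.164.221.115) does not contain 166.164.221.242
  166.165.221.240/30 (166.165.221.240 - 166.165.221.243) does not contain 166.164.221.242
  166.164.221.176/28 (166.164.221.176 - 166.164.221.191) does not contain 166.164.221.242
  166.164.156.0/22 (166.164.156.0 - 166.164.159.255) does not contain 166.164.221.242
  166.164.192.0/20 (166.164.192.0 - 166.164.207.255) does not contain 166.164.221.242
  166.164.128.0/18 (166.164.128.0 - 166.164.191.255) does not contain 166.164.221.242
  166.165.192.0/18 (166.165.192.0 - 166.165.255.255) does not contain 166.164.221.242
Longest matching prefix is /17 -> interface port4.

port4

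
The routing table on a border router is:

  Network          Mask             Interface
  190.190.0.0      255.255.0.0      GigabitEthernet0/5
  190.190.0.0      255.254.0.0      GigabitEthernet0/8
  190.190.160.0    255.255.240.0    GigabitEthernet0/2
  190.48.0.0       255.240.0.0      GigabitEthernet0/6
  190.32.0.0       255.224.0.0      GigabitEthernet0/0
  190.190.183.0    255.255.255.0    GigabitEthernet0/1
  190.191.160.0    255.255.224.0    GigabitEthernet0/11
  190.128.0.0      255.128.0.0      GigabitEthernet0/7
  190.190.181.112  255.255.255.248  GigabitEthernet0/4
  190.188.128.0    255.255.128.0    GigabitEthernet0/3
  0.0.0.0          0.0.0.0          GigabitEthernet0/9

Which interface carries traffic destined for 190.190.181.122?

GigabitEthernet0/5

Routes whose prefix contains 190.190.181.122:
  0.0.0.0/0 (default, matches everything) -> GigabitEthernet0/9
  190.128.0.0/9 (190.128.0.0 - 190.255.255.255) -> GigabitEthernet0/7
  190.190.0.0/15 (190.190.0.0 - 190.191.255.255) -> GigabitEthernet0/8
  190.190.0.0/16 (190.190.0.0 - 190.190.255.255) -> GigabitEthernet0/5
More-specific entries that do NOT match:
  190.190.181.112/29 (190.190.181.112 - 190.190.181.119) does not contain 190.190.181.122
  190.190.183.0/24 (190.190.183.0 - 190.190.183.255) does not contain 190.190.181.122
  190.190.160.0/20 (190.190.160.0 - 190.190.175.255) does not contain 190.190.181.122
  190.191.160.0/19 (190.191.160.0 - 190.191.191.255) does not contain 190.190.181.122
  190.188.128.0/17 (190.188.128.0 - 190.188.255.255) does not contain 190.190.181.122
Longest matching prefix is /16 -> interface GigabitEthernet0/5.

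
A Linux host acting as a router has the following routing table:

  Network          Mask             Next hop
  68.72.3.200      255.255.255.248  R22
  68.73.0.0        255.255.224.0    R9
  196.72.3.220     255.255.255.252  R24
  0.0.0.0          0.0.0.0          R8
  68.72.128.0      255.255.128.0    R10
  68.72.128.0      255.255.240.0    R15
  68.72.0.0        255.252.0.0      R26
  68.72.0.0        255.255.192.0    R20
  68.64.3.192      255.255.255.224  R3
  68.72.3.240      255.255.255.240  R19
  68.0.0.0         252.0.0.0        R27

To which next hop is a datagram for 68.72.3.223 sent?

R20

Routes whose prefix contains 68.72.3.223:
  0.0.0.0/0 (default, matches everything) -> R8
  68.0.0.0/6 (68.0.0.0 - 71.255.255.255) -> R27
  68.72.0.0/14 (68.72.0.0 - 68.75.255.255) -> R26
  68.72.0.0/18 (68.72.0.0 - 68.72.63.255) -> R20
More-specific entries that do NOT match:
  196.72.3.220/30 (196.72.3.220 - 196.72.3.223) does not contain 68.72.3.223
  68.72.3.200/29 (68.72.3.200 - 68.72.3.207) does not contain 68.72.3.223
  68.72.3.240/28 (68.72.3.240 - 68.72.3.255) does not contain 68.72.3.223
  68.64.3.192/27 (68.64.3.192 - 68.64.3.223) does not contain 68.72.3.223
  68.72.128.0/20 (68.72.128.0 - 68.72.143.255) does not contain 68.72.3.223
  68.73.0.0/19 (68.73.0.0 - 68.73.31.255) does not contain 68.72.3.223
Longest matching prefix is /18 -> next hop R20.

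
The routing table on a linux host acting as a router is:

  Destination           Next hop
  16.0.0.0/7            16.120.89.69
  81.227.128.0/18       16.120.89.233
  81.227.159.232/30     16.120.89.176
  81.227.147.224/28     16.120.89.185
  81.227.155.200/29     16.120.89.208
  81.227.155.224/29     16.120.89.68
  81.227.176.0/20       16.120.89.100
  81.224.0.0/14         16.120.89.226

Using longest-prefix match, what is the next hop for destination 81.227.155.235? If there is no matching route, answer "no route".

16.120.89.233

Routes whose prefix contains 81.227.155.235:
  81.224.0.0/14 (81.224.0.0 - 81.227.255.255) -> 16.120.89.226
  81.227.128.0/18 (81.227.128.0 - 81.227.191.255) -> 16.120.89.233
More-specific entries that do NOT match:
  81.227.159.232/30 (81.227.159.232 - 81.227.159.235) does not contain 81.227.155.235
  81.227.155.200/29 (81.227.155.200 - 81.227.155.207) does not contain 81.227.155.235
  81.227.155.224/29 (81.227.155.224 - 81.227.155.231) does not contain 81.227.155.235
  81.227.147.224/28 (81.227.147.224 - 81.227.147.239) does not contain 81.227.155.235
  81.227.176.0/20 (81.227.176.0 - 81.227.191.255) does not contain 81.227.155.235
Longest matching prefix is /18 -> next hop 16.120.89.233.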